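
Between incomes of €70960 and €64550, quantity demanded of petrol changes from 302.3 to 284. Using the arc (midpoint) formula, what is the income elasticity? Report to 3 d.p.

0.660

ΔQ = 284 − 302.3 = -18.3; midpoint Q̄ = (302.3 + 284)/2 = 293.15.
ΔI = 64550 − 70960 = -6410; midpoint Ī = (70960 + 64550)/2 = 67755.
η = (ΔQ/Q̄) ÷ (ΔI/Ī) = (-18.3/293.15) ÷ (-6410/67755) = 0.660.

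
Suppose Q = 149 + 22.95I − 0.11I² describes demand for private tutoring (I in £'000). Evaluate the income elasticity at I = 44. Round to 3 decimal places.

At I = 44: Q = 945.8400.
dQ/dI = 22.95 − 0.22I = 13.27000.
η = (dQ/dI)·(I/Q) = 13.27000 × (44/945.8400) = 0.617.

0.617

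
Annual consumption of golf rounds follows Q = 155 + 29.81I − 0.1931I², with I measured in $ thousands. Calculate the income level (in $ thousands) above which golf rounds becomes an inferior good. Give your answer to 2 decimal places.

77.19

dQ/dI = 29.81 − 0.3862I.
The good is inferior where dQ/dI < 0. Setting dQ/dI = 0 gives I = 29.81 / 0.3862 = 77.19.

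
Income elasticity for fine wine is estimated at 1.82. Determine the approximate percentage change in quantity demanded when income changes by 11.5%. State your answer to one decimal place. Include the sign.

20.9%

%ΔQ ≈ η × %ΔI = 1.82 × 11.5% = 20.9%.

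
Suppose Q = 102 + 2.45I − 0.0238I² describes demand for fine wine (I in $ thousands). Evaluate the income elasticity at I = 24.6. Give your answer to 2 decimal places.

0.21

At I = 24.6: Q = 147.8672.
dQ/dI = 2.45 − 0.0476I = 1.27904.
η = (dQ/dI)·(I/Q) = 1.27904 × (24.6/147.8672) = 0.21.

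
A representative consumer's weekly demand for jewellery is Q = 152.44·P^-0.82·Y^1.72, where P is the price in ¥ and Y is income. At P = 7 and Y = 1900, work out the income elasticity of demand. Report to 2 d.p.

1.72

For a multiplicative demand Q = A·P^α·Y^β, the income elasticity is β everywhere.
Here β = 1.72, so η = 1.72.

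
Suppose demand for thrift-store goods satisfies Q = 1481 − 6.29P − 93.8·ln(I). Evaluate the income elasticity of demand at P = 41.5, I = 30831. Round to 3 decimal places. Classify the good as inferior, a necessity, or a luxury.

At P = 41.5, I = 30831: Q = 250.422.
Holding P constant, ∂Q/∂I = -93.8/I = -0.00304239.
η_I = (∂Q/∂I)·(I/Q) = -0.00304239 × (30831/250.422) = -0.375.
Since η < 0, this is an inferior good.

-0.375 (inferior good)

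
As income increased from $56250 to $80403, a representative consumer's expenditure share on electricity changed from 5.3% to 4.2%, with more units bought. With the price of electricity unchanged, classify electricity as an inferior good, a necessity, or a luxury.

necessity

Quantity rises but the budget share falls as income rises, so 0 < η < 1.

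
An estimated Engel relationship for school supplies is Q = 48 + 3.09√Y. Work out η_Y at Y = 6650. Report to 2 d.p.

At Y = 6650: Q = 299.982.
dQ/dY = 3.09/(2√Y) = 0.018946 at this income.
η = (dQ/dY)·(Y/Q) = 0.018946 × (6650/299.982) = 0.42.

0.42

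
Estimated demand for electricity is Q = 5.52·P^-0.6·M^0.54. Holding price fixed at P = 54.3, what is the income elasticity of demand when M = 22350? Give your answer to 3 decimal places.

For a multiplicative demand Q = A·P^α·M^β, the income elasticity is β everywhere.
Here β = 0.54, so η = 0.540.

0.540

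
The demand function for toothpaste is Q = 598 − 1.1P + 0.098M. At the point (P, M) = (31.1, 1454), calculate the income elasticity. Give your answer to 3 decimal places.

At P = 31.1, M = 1454: Q = 706.282.
Holding P constant, ∂Q/∂M = 0.098.
η_M = (∂Q/∂M)·(M/Q) = 0.098 × (1454/706.282) = 0.202.

0.202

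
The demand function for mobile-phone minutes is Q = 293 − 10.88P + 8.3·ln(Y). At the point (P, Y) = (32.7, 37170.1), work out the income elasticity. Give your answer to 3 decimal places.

At P = 32.7, Y = 37170.1: Q = 24.567.
Holding P constant, ∂Q/∂Y = 8.3/Y = 0.000223298.
η_Y = (∂Q/∂Y)·(Y/Q) = 0.000223298 × (37170.1/24.567) = 0.338.

0.338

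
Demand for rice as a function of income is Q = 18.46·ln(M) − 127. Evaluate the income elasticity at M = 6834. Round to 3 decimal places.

At M = 6834: Q = 35.996.
dQ/dM = 18.46/M = 0.0027012 at this income.
η = (dQ/dM)·(M/Q) = 0.0027012 × (6834/35.996) = 0.513.

0.513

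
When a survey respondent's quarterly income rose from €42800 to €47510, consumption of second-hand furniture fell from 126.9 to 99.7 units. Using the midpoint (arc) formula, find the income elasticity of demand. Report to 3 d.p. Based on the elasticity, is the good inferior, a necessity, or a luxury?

ΔQ = 99.7 − 126.9 = -27.2; midpoint Q̄ = (126.9 + 99.7)/2 = 113.3.
ΔI = 47510 − 42800 = 4710; midpoint Ī = (42800 + 47510)/2 = 45155.
η = (ΔQ/Q̄) ÷ (ΔI/Ī) = (-27.2/113.3) ÷ (4710/45155) = -2.302.
η < 0 ⇒ inferior good.

-2.302 (inferior good)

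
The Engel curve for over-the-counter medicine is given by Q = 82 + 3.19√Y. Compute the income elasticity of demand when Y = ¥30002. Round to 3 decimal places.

At Y = 30002: Q = 634.543.
dQ/dY = 3.19/(2√Y) = 0.00920843 at this income.
η = (dQ/dY)·(Y/Q) = 0.00920843 × (30002/634.543) = 0.435.

0.435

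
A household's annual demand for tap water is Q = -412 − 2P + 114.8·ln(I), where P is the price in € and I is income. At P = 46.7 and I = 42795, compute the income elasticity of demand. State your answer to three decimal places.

At P = 46.7, I = 42795: Q = 718.847.
Holding P constant, ∂Q/∂I = 114.8/I = 0.00268256.
η_I = (∂Q/∂I)·(I/Q) = 0.00268256 × (42795/718.847) = 0.160.

0.160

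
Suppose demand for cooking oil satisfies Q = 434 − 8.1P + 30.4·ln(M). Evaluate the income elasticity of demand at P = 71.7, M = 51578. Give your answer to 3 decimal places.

0.166

At P = 71.7, M = 51578: Q = 183.096.
Holding P constant, ∂Q/∂M = 30.4/M = 0.000589399.
η_M = (∂Q/∂M)·(M/Q) = 0.000589399 × (51578/183.096) = 0.166.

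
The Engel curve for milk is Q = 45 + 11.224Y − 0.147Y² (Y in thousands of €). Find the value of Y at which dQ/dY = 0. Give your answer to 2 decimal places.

38.18

dQ/dY = 11.224 − 0.294Y.
The good is inferior where dQ/dY < 0. Setting dQ/dY = 0 gives Y = 11.224 / 0.294 = 38.18.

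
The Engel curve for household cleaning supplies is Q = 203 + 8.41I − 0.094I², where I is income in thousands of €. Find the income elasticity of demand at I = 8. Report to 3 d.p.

At I = 8: Q = 264.2640.
dQ/dI = 8.41 − 0.188I = 6.90600.
η = (dQ/dI)·(I/Q) = 6.90600 × (8/264.2640) = 0.209.

0.209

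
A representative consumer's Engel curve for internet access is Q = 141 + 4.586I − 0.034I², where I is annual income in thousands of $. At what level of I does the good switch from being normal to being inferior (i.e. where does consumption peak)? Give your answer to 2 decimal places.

67.44

dQ/dI = 4.586 − 0.068I.
The good is inferior where dQ/dI < 0. Setting dQ/dI = 0 gives I = 4.586 / 0.068 = 67.44.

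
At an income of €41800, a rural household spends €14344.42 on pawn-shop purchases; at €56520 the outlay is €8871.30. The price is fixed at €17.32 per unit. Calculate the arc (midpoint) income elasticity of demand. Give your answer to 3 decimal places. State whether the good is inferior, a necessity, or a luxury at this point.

With a constant price, Q₁ = 14344.42/17.32 = 828.200 and Q₂ = 8871.30/17.32 = 512.200 (equivalently, work directly with expenditure since P cancels).
Midpoint %ΔQ = (8871.30 − 14344.42)/11607.86 = -0.47150; midpoint %ΔI = (56520 − 41800)/49160 = 0.29943.
η = -0.47150 / 0.29943 = -1.575.
η < 0 ⇒ inferior good.

-1.575 (inferior good)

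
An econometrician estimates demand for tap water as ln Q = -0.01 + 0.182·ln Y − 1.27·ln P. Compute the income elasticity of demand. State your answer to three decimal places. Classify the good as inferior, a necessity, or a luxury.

In a log-linear demand, the coefficient on ln Y is the income elasticity.
So η = 0.182.
0 < η < 1 ⇒ necessity.

0.182 (necessity)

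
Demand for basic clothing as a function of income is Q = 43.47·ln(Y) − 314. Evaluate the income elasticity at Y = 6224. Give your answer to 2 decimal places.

At Y = 6224: Q = 65.761.
dQ/dY = 43.47/Y = 0.00698425 at this income.
η = (dQ/dY)·(Y/Q) = 0.00698425 × (6224/65.761) = 0.66.

0.66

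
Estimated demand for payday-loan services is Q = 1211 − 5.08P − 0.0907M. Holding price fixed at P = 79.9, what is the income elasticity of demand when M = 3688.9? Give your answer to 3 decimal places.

At P = 79.9, M = 3688.9: Q = 470.525.
Holding P constant, ∂Q/∂M = −0.0907.
η_M = (∂Q/∂M)·(M/Q) = -0.0907 × (3688.9/470.525) = -0.711.

-0.711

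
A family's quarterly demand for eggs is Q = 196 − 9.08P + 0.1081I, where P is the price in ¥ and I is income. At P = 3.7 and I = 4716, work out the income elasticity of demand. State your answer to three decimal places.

0.758

At P = 3.7, I = 4716: Q = 672.204.
Holding P constant, ∂Q/∂I = 0.1081.
η_I = (∂Q/∂I)·(I/Q) = 0.1081 × (4716/672.204) = 0.758.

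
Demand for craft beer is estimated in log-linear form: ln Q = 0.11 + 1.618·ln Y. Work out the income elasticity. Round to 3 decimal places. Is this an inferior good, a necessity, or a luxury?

In a log-linear demand, the coefficient on ln Y is the income elasticity.
So η = 1.618.
η > 1 ⇒ luxury.

1.618 (luxury)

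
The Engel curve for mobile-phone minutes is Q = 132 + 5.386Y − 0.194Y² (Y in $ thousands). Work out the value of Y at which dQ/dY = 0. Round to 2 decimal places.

13.88

dQ/dY = 5.386 − 0.388Y.
The good is inferior where dQ/dY < 0. Setting dQ/dY = 0 gives Y = 5.386 / 0.388 = 13.88.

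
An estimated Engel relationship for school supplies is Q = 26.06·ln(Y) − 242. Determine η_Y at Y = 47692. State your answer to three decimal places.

0.673

At Y = 47692: Q = 38.732.
dQ/dY = 26.06/Y = 0.000546423 at this income.
η = (dQ/dY)·(Y/Q) = 0.000546423 × (47692/38.732) = 0.673.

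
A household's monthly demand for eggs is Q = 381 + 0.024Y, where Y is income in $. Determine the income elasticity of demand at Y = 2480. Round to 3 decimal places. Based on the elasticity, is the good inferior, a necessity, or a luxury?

0.135 (necessity)

At Y = 2480: Q = 440.520.
dQ/dY = 0.024.
η = (dQ/dY)·(Y/Q) = 0.024 × (2480/440.520) = 0.135.
Since 0 < η < 1, the good is a necessity.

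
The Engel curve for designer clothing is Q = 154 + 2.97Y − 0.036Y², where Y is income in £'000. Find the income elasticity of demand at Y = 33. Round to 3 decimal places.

0.092

At Y = 33: Q = 212.8060.
dQ/dY = 2.97 − 0.072Y = 0.59400.
η = (dQ/dY)·(Y/Q) = 0.59400 × (33/212.8060) = 0.092.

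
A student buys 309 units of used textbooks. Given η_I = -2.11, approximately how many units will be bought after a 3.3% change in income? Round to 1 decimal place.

287.5

%ΔQ ≈ η × %ΔI = -2.11 × 3.3% = -6.963%.
New Q ≈ 309 × (1 − 0.06963) = 287.5.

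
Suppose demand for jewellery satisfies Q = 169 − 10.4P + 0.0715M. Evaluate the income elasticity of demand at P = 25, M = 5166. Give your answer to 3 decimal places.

At P = 25, M = 5166: Q = 278.369.
Holding P constant, ∂Q/∂M = 0.0715.
η_M = (∂Q/∂M)·(M/Q) = 0.0715 × (5166/278.369) = 1.327.

1.327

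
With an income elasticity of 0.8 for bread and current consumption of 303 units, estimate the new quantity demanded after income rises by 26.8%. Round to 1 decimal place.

368.0

%ΔQ ≈ η × %ΔI = 0.8 × 26.8% = 21.44%.
New Q ≈ 303 × (1 + 0.2144) = 368.0.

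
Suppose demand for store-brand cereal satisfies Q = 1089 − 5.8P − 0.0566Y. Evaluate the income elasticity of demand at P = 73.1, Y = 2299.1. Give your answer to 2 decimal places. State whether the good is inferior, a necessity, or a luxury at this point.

-0.24 (inferior good)

At P = 73.1, Y = 2299.1: Q = 534.891.
Holding P constant, ∂Q/∂Y = −0.0566.
η_Y = (∂Q/∂Y)·(Y/Q) = -0.0566 × (2299.1/534.891) = -0.24.
Since η < 0, this is an inferior good.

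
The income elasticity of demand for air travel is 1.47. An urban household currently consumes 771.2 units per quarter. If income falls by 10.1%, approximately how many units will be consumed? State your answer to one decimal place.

656.7

%ΔQ ≈ η × %ΔI = 1.47 × (-10.1%) = -14.847%.
New Q ≈ 771.2 × (1 − 0.14847) = 656.7.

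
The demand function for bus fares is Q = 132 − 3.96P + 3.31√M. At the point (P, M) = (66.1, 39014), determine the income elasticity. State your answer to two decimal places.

0.62

At P = 66.1, M = 39014: Q = 524.034.
Holding P constant, ∂Q/∂M = 3.31/(2√M) = 0.00837891.
η_M = (∂Q/∂M)·(M/Q) = 0.00837891 × (39014/524.034) = 0.62.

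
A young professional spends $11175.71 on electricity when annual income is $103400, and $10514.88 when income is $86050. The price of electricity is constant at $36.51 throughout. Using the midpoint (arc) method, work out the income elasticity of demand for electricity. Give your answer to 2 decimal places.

0.33

With a constant price, Q₁ = 11175.71/36.51 = 306.100 and Q₂ = 10514.88/36.51 = 288.000 (equivalently, work directly with expenditure since P cancels).
Midpoint %ΔQ = (10514.88 − 11175.71)/10845.29 = -0.06093; midpoint %ΔI = (86050 − 103400)/94725 = -0.18316.
η = -0.06093 / -0.18316 = 0.33.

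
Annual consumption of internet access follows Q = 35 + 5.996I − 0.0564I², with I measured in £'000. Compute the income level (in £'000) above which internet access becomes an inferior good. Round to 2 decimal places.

53.16

dQ/dI = 5.996 − 0.1128I.
The good is inferior where dQ/dI < 0. Setting dQ/dI = 0 gives I = 5.996 / 0.1128 = 53.16.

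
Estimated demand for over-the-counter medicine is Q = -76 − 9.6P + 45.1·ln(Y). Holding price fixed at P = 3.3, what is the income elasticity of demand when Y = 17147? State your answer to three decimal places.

0.136

At P = 3.3, Y = 17147: Q = 332.026.
Holding P constant, ∂Q/∂Y = 45.1/Y = 0.0026302.
η_Y = (∂Q/∂Y)·(Y/Q) = 0.0026302 × (17147/332.026) = 0.136.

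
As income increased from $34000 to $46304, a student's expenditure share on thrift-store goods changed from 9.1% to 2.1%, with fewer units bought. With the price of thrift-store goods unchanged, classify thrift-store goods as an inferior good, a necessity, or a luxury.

Quantity demanded falls as income rises, so η < 0.

inferior good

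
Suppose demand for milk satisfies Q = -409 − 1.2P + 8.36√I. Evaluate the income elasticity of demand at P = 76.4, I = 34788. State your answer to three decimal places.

At P = 76.4, I = 34788: Q = 1058.589.
Holding P constant, ∂Q/∂I = 8.36/(2√I) = 0.022411.
η_I = (∂Q/∂I)·(I/Q) = 0.022411 × (34788/1058.589) = 0.736.

0.736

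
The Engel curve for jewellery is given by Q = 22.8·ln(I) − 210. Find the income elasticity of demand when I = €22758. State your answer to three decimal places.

1.216

At I = 22758: Q = 18.745.
dQ/dI = 22.8/I = 0.00100185 at this income.
η = (dQ/dI)·(I/Q) = 0.00100185 × (22758/18.745) = 1.216.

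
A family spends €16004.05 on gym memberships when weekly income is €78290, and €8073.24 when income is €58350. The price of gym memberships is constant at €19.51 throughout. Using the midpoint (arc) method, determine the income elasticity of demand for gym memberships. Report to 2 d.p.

2.26

With a constant price, Q₁ = 16004.05/19.51 = 820.300 and Q₂ = 8073.24/19.51 = 413.800 (equivalently, work directly with expenditure since P cancels).
Midpoint %ΔQ = (8073.24 − 16004.05)/12038.65 = -0.65878; midpoint %ΔI = (58350 − 78290)/68320 = -0.29186.
η = -0.65878 / -0.29186 = 2.26.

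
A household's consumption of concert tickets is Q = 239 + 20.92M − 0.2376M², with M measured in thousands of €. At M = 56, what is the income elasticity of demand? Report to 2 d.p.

-0.48

At M = 56: Q = 665.4064.
dQ/dM = 20.92 − 0.4752M = -5.69120.
η = (dQ/dM)·(M/Q) = -5.69120 × (56/665.4064) = -0.48.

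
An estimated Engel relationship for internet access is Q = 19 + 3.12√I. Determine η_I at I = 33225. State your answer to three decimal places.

0.484

At I = 33225: Q = 587.705.
dQ/dI = 3.12/(2√I) = 0.00855839 at this income.
η = (dQ/dI)·(I/Q) = 0.00855839 × (33225/587.705) = 0.484.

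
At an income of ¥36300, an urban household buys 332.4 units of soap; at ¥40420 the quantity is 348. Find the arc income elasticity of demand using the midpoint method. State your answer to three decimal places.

0.427

ΔQ = 348 − 332.4 = 15.6; midpoint Q̄ = (332.4 + 348)/2 = 340.2.
ΔI = 40420 − 36300 = 4120; midpoint Ī = (36300 + 40420)/2 = 38360.
η = (ΔQ/Q̄) ÷ (ΔI/Ī) = (15.6/340.2) ÷ (4120/38360) = 0.427.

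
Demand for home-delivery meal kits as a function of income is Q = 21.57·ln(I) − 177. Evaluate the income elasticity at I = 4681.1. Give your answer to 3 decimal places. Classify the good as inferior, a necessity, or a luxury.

At I = 4681.1: Q = 5.294.
dQ/dI = 21.57/I = 0.00460789 at this income.
η = (dQ/dI)·(I/Q) = 0.00460789 × (4681.1/5.294) = 4.074.
Since η > 1, the good is a luxury.

4.074 (luxury)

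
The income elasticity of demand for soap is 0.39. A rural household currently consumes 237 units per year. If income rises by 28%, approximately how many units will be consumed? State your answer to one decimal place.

%ΔQ ≈ η × %ΔI = 0.39 × 28% = 10.92%.
New Q ≈ 237 × (1 + 0.1092) = 262.9.

262.9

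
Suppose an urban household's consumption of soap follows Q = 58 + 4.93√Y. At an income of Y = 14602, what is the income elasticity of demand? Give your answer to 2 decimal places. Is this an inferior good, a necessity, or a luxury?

At Y = 14602: Q = 653.735.
dQ/dY = 4.93/(2√Y) = 0.0203991 at this income.
η = (dQ/dY)·(Y/Q) = 0.0203991 × (14602/653.735) = 0.46.
Since 0 < η < 1, the good is a necessity.

0.46 (necessity)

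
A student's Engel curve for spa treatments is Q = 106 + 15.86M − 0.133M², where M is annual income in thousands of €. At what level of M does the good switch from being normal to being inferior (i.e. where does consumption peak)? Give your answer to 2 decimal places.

59.62

dQ/dM = 15.86 − 0.266M.
The good is inferior where dQ/dM < 0. Setting dQ/dM = 0 gives M = 15.86 / 0.266 = 59.62.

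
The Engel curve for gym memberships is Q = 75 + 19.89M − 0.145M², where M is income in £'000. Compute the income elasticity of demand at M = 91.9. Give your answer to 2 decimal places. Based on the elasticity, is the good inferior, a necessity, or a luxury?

-0.92 (inferior good)

At M = 91.9: Q = 678.2776.
dQ/dM = 19.89 − 0.29M = -6.76100.
η = (dQ/dM)·(M/Q) = -6.76100 × (91.9/678.2776) = -0.92.
η < 0 ⇒ inferior good.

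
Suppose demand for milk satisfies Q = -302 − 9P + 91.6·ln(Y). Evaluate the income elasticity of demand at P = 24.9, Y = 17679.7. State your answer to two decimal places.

0.25

At P = 24.9, Y = 17679.7: Q = 369.764.
Holding P constant, ∂Q/∂Y = 91.6/Y = 0.00518108.
η_Y = (∂Q/∂Y)·(Y/Q) = 0.00518108 × (17679.7/369.764) = 0.25.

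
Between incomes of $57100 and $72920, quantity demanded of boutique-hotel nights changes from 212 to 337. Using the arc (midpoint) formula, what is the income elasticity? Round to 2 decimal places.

ΔQ = 337 − 212 = 125; midpoint Q̄ = (212 + 337)/2 = 274.5.
ΔI = 72920 − 57100 = 15820; midpoint Ī = (57100 + 72920)/2 = 65010.
η = (ΔQ/Q̄) ÷ (ΔI/Ī) = (125/274.5) ÷ (15820/65010) = 1.87.

1.87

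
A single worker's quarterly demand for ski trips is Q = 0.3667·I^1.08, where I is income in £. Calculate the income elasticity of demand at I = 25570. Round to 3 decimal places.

1.080

For Q = A·I^β the income elasticity is constant and equal to β.
Here β = 1.08, so η = 1.080.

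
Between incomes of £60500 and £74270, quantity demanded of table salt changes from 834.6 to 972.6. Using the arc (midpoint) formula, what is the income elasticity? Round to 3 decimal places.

0.747

ΔQ = 972.6 − 834.6 = 138; midpoint Q̄ = (834.6 + 972.6)/2 = 903.6.
ΔI = 74270 − 60500 = 13770; midpoint Ī = (60500 + 74270)/2 = 67385.
η = (ΔQ/Q̄) ÷ (ΔI/Ī) = (138/903.6) ÷ (13770/67385) = 0.747.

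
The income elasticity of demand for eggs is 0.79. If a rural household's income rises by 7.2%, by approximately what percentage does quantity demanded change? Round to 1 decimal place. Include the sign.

%ΔQ ≈ η × %ΔI = 0.79 × 7.2% = 5.7%.

5.7%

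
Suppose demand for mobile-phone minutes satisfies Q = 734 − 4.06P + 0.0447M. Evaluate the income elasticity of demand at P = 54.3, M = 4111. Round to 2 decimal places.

At P = 54.3, M = 4111: Q = 697.304.
Holding P constant, ∂Q/∂M = 0.0447.
η_M = (∂Q/∂M)·(M/Q) = 0.0447 × (4111/697.304) = 0.26.

0.26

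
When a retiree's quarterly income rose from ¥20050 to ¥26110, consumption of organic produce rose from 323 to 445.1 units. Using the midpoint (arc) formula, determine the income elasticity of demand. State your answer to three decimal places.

1.211

ΔQ = 445.1 − 323 = 122.1; midpoint Q̄ = (323 + 445.1)/2 = 384.05.
ΔI = 26110 − 20050 = 6060; midpoint Ī = (20050 + 26110)/2 = 23080.
η = (ΔQ/Q̄) ÷ (ΔI/Ī) = (122.1/384.05) ÷ (6060/23080) = 1.211.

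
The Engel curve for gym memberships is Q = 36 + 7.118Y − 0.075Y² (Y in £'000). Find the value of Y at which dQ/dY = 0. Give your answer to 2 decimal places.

dQ/dY = 7.118 − 0.15Y.
The good is inferior where dQ/dY < 0. Setting dQ/dY = 0 gives Y = 7.118 / 0.15 = 47.45.

47.45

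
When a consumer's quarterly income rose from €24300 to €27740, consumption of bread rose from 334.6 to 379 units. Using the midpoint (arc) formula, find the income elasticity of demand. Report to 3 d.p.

0.941

ΔQ = 379 − 334.6 = 44.4; midpoint Q̄ = (334.6 + 379)/2 = 356.8.
ΔI = 27740 − 24300 = 3440; midpoint Ī = (24300 + 27740)/2 = 26020.
η = (ΔQ/Q̄) ÷ (ΔI/Ī) = (44.4/356.8) ÷ (3440/26020) = 0.941.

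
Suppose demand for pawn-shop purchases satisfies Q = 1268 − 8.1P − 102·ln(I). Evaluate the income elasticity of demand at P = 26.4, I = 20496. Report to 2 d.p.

-2.46

At P = 26.4, I = 20496: Q = 41.506.
Holding P constant, ∂Q/∂I = -102/I = -0.00497658.
η_I = (∂Q/∂I)·(I/Q) = -0.00497658 × (20496/41.506) = -2.46.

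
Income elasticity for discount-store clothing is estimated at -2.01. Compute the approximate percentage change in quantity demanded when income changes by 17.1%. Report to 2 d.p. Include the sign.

-34.37%

%ΔQ ≈ η × %ΔI = -2.01 × 17.1% = -34.37%.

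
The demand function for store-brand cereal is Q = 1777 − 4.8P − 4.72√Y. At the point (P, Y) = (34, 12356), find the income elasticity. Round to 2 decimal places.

-0.24

At P = 34, Y = 12356: Q = 1089.136.
Holding P constant, ∂Q/∂Y = -4.72/(2√Y) = -0.0212311.
η_Y = (∂Q/∂Y)·(Y/Q) = -0.0212311 × (12356/1089.136) = -0.24.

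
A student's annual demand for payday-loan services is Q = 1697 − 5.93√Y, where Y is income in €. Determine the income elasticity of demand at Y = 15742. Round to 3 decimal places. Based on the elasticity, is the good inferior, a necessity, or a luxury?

-0.390 (inferior good)

At Y = 15742: Q = 952.980.
dQ/dY = -5.93/(2√Y) = -0.0236317 at this income.
η = (dQ/dY)·(Y/Q) = -0.0236317 × (15742/952.980) = -0.390.
Since η < 0, the good is an inferior good.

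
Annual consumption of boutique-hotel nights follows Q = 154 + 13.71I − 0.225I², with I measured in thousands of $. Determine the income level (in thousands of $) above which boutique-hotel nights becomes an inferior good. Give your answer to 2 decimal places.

dQ/dI = 13.71 − 0.45I.
The good is inferior where dQ/dI < 0. Setting dQ/dI = 0 gives I = 13.71 / 0.45 = 30.47.

30.47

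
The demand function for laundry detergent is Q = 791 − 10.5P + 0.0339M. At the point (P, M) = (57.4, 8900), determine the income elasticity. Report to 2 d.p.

0.62

At P = 57.4, M = 8900: Q = 490.010.
Holding P constant, ∂Q/∂M = 0.0339.
η_M = (∂Q/∂M)·(M/Q) = 0.0339 × (8900/490.010) = 0.62.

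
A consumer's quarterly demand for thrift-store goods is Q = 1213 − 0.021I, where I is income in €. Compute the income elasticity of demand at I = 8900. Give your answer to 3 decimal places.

-0.182

At I = 8900: Q = 1026.100.
dQ/dI = −0.021.
η = (dQ/dI)·(I/Q) = -0.021 × (8900/1026.100) = -0.182.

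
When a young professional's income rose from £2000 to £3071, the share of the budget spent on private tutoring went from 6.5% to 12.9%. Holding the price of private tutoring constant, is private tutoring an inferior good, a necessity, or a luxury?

The budget share rises as income rises, so η > 1.

luxury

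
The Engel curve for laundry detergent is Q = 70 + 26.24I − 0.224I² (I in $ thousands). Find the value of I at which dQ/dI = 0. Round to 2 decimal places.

dQ/dI = 26.24 − 0.448I.
The good is inferior where dQ/dI < 0. Setting dQ/dI = 0 gives I = 26.24 / 0.448 = 58.57.

58.57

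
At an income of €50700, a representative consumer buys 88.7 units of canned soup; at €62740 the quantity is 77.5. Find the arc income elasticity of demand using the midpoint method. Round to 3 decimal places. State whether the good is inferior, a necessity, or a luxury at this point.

ΔQ = 77.5 − 88.7 = -11.2; midpoint Q̄ = (88.7 + 77.5)/2 = 83.1.
ΔI = 62740 − 50700 = 12040; midpoint Ī = (50700 + 62740)/2 = 56720.
η = (ΔQ/Q̄) ÷ (ΔI/Ī) = (-11.2/83.1) ÷ (12040/56720) = -0.635.
η < 0 ⇒ inferior good.

-0.635 (inferior good)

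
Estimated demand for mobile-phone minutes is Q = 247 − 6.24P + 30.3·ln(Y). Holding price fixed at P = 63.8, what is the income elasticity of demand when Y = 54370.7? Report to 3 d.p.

At P = 63.8, Y = 54370.7: Q = 179.266.
Holding P constant, ∂Q/∂Y = 30.3/Y = 0.000557285.
η_Y = (∂Q/∂Y)·(Y/Q) = 0.000557285 × (54370.7/179.266) = 0.169.

0.169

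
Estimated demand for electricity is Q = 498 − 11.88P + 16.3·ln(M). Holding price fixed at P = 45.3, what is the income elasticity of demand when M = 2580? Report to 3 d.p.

0.185

At P = 45.3, M = 2580: Q = 87.881.
Holding P constant, ∂Q/∂M = 16.3/M = 0.00631783.
η_M = (∂Q/∂M)·(M/Q) = 0.00631783 × (2580/87.881) = 0.185.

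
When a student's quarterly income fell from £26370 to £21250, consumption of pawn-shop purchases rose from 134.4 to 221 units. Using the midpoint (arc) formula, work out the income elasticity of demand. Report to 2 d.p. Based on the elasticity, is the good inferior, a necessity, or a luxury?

ΔQ = 221 − 134.4 = 86.6; midpoint Q̄ = (134.4 + 221)/2 = 177.7.
ΔI = 21250 − 26370 = -5120; midpoint Ī = (26370 + 21250)/2 = 23810.
η = (ΔQ/Q̄) ÷ (ΔI/Ī) = (86.6/177.7) ÷ (-5120/23810) = -2.27.
η < 0 ⇒ inferior good.

-2.27 (inferior good)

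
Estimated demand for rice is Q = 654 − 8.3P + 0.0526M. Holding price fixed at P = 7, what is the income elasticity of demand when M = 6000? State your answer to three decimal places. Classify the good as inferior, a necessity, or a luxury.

At P = 7, M = 6000: Q = 911.500.
Holding P constant, ∂Q/∂M = 0.0526.
η_M = (∂Q/∂M)·(M/Q) = 0.0526 × (6000/911.500) = 0.346.
Since 0 < η < 1, this is a necessity.

0.346 (necessity)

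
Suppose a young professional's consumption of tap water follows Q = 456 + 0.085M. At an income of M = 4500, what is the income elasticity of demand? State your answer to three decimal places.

0.456

At M = 4500: Q = 838.500.
dQ/dM = 0.085.
η = (dQ/dM)·(M/Q) = 0.085 × (4500/838.500) = 0.456.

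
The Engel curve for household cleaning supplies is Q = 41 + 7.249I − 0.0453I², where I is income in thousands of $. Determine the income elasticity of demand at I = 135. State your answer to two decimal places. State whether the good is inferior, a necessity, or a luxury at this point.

-3.47 (inferior good)

At I = 135: Q = 194.0225.
dQ/dI = 7.249 − 0.0906I = -4.98200.
η = (dQ/dI)·(I/Q) = -4.98200 × (135/194.0225) = -3.47.
η < 0 ⇒ inferior good.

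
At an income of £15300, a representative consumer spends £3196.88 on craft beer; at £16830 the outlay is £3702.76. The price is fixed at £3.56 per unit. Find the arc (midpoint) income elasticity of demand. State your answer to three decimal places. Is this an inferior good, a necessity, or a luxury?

With a constant price, Q₁ = 3196.88/3.56 = 898.000 and Q₂ = 3702.76/3.56 = 1040.101 (equivalently, work directly with expenditure since P cancels).
Midpoint %ΔQ = (3702.76 − 3196.88)/3449.82 = 0.14664; midpoint %ΔI = (16830 − 15300)/16065 = 0.09524.
η = 0.14664 / 0.09524 = 1.540.
η > 1 ⇒ luxury.

1.540 (luxury)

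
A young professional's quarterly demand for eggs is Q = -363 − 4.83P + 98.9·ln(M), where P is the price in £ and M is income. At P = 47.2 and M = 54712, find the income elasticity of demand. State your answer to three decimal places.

0.203

At P = 47.2, M = 54712: Q = 488.007.
Holding P constant, ∂Q/∂M = 98.9/M = 0.00180765.
η_M = (∂Q/∂M)·(M/Q) = 0.00180765 × (54712/488.007) = 0.203.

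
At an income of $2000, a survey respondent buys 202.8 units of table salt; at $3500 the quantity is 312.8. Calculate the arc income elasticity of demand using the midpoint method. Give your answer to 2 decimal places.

0.78

ΔQ = 312.8 − 202.8 = 110; midpoint Q̄ = (202.8 + 312.8)/2 = 257.8.
ΔI = 3500 − 2000 = 1500; midpoint Ī = (2000 + 3500)/2 = 2750.
η = (ΔQ/Q̄) ÷ (ΔI/Ī) = (110/257.8) ÷ (1500/2750) = 0.78.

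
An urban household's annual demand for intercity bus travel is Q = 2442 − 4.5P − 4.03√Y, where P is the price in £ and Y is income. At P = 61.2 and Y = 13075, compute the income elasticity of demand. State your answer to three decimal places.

At P = 61.2, Y = 13075: Q = 1705.786.
Holding P constant, ∂Q/∂Y = -4.03/(2√Y) = -0.017622.
η_Y = (∂Q/∂Y)·(Y/Q) = -0.017622 × (13075/1705.786) = -0.135.

-0.135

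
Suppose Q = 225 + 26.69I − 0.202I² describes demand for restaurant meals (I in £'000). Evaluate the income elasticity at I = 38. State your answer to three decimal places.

0.455

At I = 38: Q = 947.5320.
dQ/dI = 26.69 − 0.404I = 11.33800.
η = (dQ/dI)·(I/Q) = 11.33800 × (38/947.5320) = 0.455.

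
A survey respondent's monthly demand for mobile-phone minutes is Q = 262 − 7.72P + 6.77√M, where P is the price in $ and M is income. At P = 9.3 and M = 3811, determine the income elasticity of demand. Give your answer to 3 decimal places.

0.344

At P = 9.3, M = 3811: Q = 608.138.
Holding P constant, ∂Q/∂M = 6.77/(2√M) = 0.0548326.
η_M = (∂Q/∂M)·(M/Q) = 0.0548326 × (3811/608.138) = 0.344.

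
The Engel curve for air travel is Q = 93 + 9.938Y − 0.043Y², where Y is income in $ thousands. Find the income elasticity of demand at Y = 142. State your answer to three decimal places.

At Y = 142: Q = 637.1440.
dQ/dY = 9.938 − 0.086Y = -2.27400.
η = (dQ/dY)·(Y/Q) = -2.27400 × (142/637.1440) = -0.507.

-0.507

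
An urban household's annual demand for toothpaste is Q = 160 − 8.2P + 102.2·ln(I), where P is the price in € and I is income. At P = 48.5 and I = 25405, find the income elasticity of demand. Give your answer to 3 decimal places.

At P = 48.5, I = 25405: Q = 798.884.
Holding P constant, ∂Q/∂I = 102.2/I = 0.00402283.
η_I = (∂Q/∂I)·(I/Q) = 0.00402283 × (25405/798.884) = 0.128.

0.128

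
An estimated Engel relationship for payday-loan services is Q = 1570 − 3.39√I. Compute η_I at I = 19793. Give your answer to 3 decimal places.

At I = 19793: Q = 1093.069.
dQ/dI = -3.39/(2√I) = -0.012048 at this income.
η = (dQ/dI)·(I/Q) = -0.012048 × (19793/1093.069) = -0.218.

-0.218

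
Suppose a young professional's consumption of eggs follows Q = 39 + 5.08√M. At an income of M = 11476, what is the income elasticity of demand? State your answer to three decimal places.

At M = 11476: Q = 583.201.
dQ/dM = 5.08/(2√M) = 0.0237104 at this income.
η = (dQ/dM)·(M/Q) = 0.0237104 × (11476/583.201) = 0.467.

0.467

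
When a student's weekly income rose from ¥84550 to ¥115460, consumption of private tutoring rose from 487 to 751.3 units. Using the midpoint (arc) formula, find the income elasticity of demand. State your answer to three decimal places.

ΔQ = 751.3 − 487 = 264.3; midpoint Q̄ = (487 + 751.3)/2 = 619.15.
ΔI = 115460 − 84550 = 30910; midpoint Ī = (84550 + 115460)/2 = 100005.
η = (ΔQ/Q̄) ÷ (ΔI/Ī) = (264.3/619.15) ÷ (30910/100005) = 1.381.

1.381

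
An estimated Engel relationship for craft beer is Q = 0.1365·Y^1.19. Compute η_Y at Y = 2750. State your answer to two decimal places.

1.19

For Q = A·Y^β the income elasticity is constant and equal to β.
Here β = 1.19, so η = 1.19.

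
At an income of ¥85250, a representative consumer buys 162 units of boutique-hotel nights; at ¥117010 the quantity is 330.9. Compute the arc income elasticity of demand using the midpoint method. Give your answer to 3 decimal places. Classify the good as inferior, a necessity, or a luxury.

2.182 (luxury)

ΔQ = 330.9 − 162 = 168.9; midpoint Q̄ = (162 + 330.9)/2 = 246.45.
ΔI = 117010 − 85250 = 31760; midpoint Ī = (85250 + 117010)/2 = 101130.
η = (ΔQ/Q̄) ÷ (ΔI/Ī) = (168.9/246.45) ÷ (31760/101130) = 2.182.
η > 1 ⇒ luxury.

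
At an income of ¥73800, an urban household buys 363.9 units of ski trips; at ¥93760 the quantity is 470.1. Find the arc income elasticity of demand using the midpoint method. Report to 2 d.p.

ΔQ = 470.1 − 363.9 = 106.2; midpoint Q̄ = (363.9 + 470.1)/2 = 417.
ΔI = 93760 − 73800 = 19960; midpoint Ī = (73800 + 93760)/2 = 83780.
η = (ΔQ/Q̄) ÷ (ΔI/Ī) = (106.2/417) ÷ (19960/83780) = 1.07.

1.07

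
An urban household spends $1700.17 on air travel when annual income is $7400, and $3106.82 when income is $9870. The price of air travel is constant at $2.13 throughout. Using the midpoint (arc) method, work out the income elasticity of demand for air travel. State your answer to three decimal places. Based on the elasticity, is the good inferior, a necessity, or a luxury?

2.046 (luxury)

With a constant price, Q₁ = 1700.17/2.13 = 798.202 and Q₂ = 3106.82/2.13 = 1458.601 (equivalently, work directly with expenditure since P cancels).
Midpoint %ΔQ = (3106.82 − 1700.17)/2403.50 = 0.58525; midpoint %ΔI = (9870 − 7400)/8635 = 0.28605.
η = 0.58525 / 0.28605 = 2.046.
η > 1 ⇒ luxury.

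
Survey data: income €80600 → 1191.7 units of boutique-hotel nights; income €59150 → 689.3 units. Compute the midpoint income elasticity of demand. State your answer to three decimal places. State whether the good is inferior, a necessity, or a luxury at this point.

1.740 (luxury)

ΔQ = 689.3 − 1191.7 = -502.4; midpoint Q̄ = (1191.7 + 689.3)/2 = 940.5.
ΔI = 59150 − 80600 = -21450; midpoint Ī = (80600 + 59150)/2 = 69875.
η = (ΔQ/Q̄) ÷ (ΔI/Ī) = (-502.4/940.5) ÷ (-21450/69875) = 1.740.
η > 1 ⇒ luxury.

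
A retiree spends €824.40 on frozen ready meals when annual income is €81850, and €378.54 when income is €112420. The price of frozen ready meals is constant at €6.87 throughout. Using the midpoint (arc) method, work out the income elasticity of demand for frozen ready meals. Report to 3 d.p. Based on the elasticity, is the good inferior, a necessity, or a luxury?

-2.355 (inferior good)

With a constant price, Q₁ = 824.40/6.87 = 120.000 and Q₂ = 378.54/6.87 = 55.100 (equivalently, work directly with expenditure since P cancels).
Midpoint %ΔQ = (378.54 − 824.40)/601.47 = -0.74128; midpoint %ΔI = (112420 − 81850)/97135 = 0.31472.
η = -0.74128 / 0.31472 = -2.355.
η < 0 ⇒ inferior good.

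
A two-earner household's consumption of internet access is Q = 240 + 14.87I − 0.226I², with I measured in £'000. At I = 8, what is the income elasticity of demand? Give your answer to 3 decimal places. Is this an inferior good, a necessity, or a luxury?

At I = 8: Q = 344.4960.
dQ/dI = 14.87 − 0.452I = 11.25400.
η = (dQ/dI)·(I/Q) = 11.25400 × (8/344.4960) = 0.261.
0 < η < 1 ⇒ necessity.

0.261 (necessity)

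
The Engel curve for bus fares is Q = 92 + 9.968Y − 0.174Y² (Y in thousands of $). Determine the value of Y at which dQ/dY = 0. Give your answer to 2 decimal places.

dQ/dY = 9.968 − 0.348Y.
The good is inferior where dQ/dY < 0. Setting dQ/dY = 0 gives Y = 9.968 / 0.348 = 28.64.

28.64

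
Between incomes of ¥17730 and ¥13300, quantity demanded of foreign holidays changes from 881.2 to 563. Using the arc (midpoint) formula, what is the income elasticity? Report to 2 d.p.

ΔQ = 563 − 881.2 = -318.2; midpoint Q̄ = (881.2 + 563)/2 = 722.1.
ΔI = 13300 − 17730 = -4430; midpoint Ī = (17730 + 13300)/2 = 15515.
η = (ΔQ/Q̄) ÷ (ΔI/Ī) = (-318.2/722.1) ÷ (-4430/15515) = 1.54.

1.54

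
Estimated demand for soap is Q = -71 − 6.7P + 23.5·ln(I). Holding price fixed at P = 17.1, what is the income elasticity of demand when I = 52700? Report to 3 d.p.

0.336

At P = 17.1, I = 52700: Q = 69.931.
Holding P constant, ∂Q/∂I = 23.5/I = 0.00044592.
η_I = (∂Q/∂I)·(I/Q) = 0.00044592 × (52700/69.931) = 0.336.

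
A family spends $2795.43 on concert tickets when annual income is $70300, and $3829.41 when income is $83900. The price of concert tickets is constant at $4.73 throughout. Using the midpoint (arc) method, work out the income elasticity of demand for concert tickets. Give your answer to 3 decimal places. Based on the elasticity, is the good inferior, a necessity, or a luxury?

1.770 (luxury)

With a constant price, Q₁ = 2795.43/4.73 = 591.000 and Q₂ = 3829.41/4.73 = 809.600 (equivalently, work directly with expenditure since P cancels).
Midpoint %ΔQ = (3829.41 − 2795.43)/3312.42 = 0.31215; midpoint %ΔI = (83900 − 70300)/77100 = 0.17639.
η = 0.31215 / 0.17639 = 1.770.
η > 1 ⇒ luxury.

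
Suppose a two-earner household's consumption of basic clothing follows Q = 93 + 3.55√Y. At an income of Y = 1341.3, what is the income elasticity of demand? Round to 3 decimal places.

0.291

At Y = 1341.3: Q = 223.014.
dQ/dY = 3.55/(2√Y) = 0.0484658 at this income.
η = (dQ/dY)·(Y/Q) = 0.0484658 × (1341.3/223.014) = 0.291.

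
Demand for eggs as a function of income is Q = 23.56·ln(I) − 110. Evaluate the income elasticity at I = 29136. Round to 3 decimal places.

0.178

At I = 29136: Q = 132.190.
dQ/dI = 23.56/I = 0.000808622 at this income.
η = (dQ/dI)·(I/Q) = 0.000808622 × (29136/132.190) = 0.178.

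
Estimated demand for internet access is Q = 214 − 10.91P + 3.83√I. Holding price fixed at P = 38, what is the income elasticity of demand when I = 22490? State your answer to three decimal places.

At P = 38, I = 22490: Q = 373.792.
Holding P constant, ∂Q/∂I = 3.83/(2√I) = 0.0127695.
η_I = (∂Q/∂I)·(I/Q) = 0.0127695 × (22490/373.792) = 0.768.

0.768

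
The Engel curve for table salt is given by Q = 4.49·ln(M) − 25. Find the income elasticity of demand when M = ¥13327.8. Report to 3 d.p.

0.254

At M = 13327.8: Q = 17.644.
dQ/dM = 4.49/M = 0.00033689 at this income.
η = (dQ/dM)·(M/Q) = 0.00033689 × (13327.8/17.644) = 0.254.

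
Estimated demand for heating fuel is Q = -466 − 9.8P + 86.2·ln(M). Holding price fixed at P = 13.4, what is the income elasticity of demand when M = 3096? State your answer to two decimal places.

At P = 13.4, M = 3096: Q = 95.544.
Holding P constant, ∂Q/∂M = 86.2/M = 0.0278424.
η_M = (∂Q/∂M)·(M/Q) = 0.0278424 × (3096/95.544) = 0.90.

0.90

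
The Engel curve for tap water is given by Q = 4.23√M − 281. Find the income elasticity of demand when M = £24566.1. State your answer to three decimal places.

At M = 24566.1: Q = 381.992.
dQ/dM = 4.23/(2√M) = 0.013494 at this income.
η = (dQ/dM)·(M/Q) = 0.013494 × (24566.1/381.992) = 0.868.

0.868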